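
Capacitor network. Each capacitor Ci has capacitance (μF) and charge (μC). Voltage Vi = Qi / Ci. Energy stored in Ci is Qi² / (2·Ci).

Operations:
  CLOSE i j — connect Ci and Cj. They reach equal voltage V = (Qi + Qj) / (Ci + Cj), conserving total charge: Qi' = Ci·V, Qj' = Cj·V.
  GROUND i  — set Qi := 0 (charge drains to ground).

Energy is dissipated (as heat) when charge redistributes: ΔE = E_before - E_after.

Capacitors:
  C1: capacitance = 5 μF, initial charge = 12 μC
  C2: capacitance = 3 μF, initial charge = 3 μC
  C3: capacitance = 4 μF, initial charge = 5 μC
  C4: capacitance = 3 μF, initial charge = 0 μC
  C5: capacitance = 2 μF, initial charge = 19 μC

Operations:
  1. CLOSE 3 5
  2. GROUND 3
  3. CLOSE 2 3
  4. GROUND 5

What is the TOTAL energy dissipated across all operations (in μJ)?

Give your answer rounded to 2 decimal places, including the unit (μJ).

Answer: 94.23 μJ

Derivation:
Initial: C1(5μF, Q=12μC, V=2.40V), C2(3μF, Q=3μC, V=1.00V), C3(4μF, Q=5μC, V=1.25V), C4(3μF, Q=0μC, V=0.00V), C5(2μF, Q=19μC, V=9.50V)
Op 1: CLOSE 3-5: Q_total=24.00, C_total=6.00, V=4.00; Q3=16.00, Q5=8.00; dissipated=45.375
Op 2: GROUND 3: Q3=0; energy lost=32.000
Op 3: CLOSE 2-3: Q_total=3.00, C_total=7.00, V=0.43; Q2=1.29, Q3=1.71; dissipated=0.857
Op 4: GROUND 5: Q5=0; energy lost=16.000
Total dissipated: 94.232 μJ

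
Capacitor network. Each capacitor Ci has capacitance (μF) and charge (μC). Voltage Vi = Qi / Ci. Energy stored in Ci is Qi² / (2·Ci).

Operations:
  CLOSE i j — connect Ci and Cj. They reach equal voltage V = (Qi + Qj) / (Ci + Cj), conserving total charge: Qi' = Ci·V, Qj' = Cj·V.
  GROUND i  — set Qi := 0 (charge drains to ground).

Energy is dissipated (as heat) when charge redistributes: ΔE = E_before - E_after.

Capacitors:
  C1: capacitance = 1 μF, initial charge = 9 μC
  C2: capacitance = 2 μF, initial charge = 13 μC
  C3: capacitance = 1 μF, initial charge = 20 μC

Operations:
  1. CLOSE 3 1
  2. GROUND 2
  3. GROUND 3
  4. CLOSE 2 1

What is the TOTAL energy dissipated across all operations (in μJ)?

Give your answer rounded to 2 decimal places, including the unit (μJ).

Initial: C1(1μF, Q=9μC, V=9.00V), C2(2μF, Q=13μC, V=6.50V), C3(1μF, Q=20μC, V=20.00V)
Op 1: CLOSE 3-1: Q_total=29.00, C_total=2.00, V=14.50; Q3=14.50, Q1=14.50; dissipated=30.250
Op 2: GROUND 2: Q2=0; energy lost=42.250
Op 3: GROUND 3: Q3=0; energy lost=105.125
Op 4: CLOSE 2-1: Q_total=14.50, C_total=3.00, V=4.83; Q2=9.67, Q1=4.83; dissipated=70.083
Total dissipated: 247.708 μJ

Answer: 247.71 μJ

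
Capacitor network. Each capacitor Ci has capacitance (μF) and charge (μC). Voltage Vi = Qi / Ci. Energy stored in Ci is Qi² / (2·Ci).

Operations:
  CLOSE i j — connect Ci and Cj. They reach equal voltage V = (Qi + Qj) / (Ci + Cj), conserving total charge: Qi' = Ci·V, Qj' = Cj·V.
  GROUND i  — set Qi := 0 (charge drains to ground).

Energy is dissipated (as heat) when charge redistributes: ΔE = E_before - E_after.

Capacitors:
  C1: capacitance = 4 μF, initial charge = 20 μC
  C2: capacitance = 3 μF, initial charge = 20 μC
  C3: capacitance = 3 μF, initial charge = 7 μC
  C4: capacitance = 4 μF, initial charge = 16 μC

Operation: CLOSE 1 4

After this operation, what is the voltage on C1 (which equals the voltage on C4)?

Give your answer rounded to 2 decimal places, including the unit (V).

Answer: 4.50 V

Derivation:
Initial: C1(4μF, Q=20μC, V=5.00V), C2(3μF, Q=20μC, V=6.67V), C3(3μF, Q=7μC, V=2.33V), C4(4μF, Q=16μC, V=4.00V)
Op 1: CLOSE 1-4: Q_total=36.00, C_total=8.00, V=4.50; Q1=18.00, Q4=18.00; dissipated=1.000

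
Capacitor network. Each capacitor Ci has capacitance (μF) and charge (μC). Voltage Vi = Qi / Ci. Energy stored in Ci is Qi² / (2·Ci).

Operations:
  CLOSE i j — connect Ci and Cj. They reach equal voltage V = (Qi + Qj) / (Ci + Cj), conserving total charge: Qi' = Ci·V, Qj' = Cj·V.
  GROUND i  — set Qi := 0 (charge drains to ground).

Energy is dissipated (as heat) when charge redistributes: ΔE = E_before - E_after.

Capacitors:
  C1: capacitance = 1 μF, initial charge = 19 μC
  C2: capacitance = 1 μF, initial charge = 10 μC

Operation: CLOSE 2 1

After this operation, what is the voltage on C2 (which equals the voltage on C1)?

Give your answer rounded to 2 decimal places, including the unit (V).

Initial: C1(1μF, Q=19μC, V=19.00V), C2(1μF, Q=10μC, V=10.00V)
Op 1: CLOSE 2-1: Q_total=29.00, C_total=2.00, V=14.50; Q2=14.50, Q1=14.50; dissipated=20.250

Answer: 14.50 V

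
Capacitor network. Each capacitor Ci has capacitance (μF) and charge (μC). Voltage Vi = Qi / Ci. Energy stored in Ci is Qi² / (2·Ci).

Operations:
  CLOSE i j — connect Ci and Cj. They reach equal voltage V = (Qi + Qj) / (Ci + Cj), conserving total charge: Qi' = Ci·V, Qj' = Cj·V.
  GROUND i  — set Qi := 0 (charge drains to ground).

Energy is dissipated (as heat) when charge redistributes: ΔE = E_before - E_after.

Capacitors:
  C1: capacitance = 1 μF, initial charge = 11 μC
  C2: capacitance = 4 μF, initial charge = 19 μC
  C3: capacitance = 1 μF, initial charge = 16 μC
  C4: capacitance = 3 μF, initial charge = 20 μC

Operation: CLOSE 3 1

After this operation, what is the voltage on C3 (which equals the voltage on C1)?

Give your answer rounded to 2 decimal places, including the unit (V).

Initial: C1(1μF, Q=11μC, V=11.00V), C2(4μF, Q=19μC, V=4.75V), C3(1μF, Q=16μC, V=16.00V), C4(3μF, Q=20μC, V=6.67V)
Op 1: CLOSE 3-1: Q_total=27.00, C_total=2.00, V=13.50; Q3=13.50, Q1=13.50; dissipated=6.250

Answer: 13.50 V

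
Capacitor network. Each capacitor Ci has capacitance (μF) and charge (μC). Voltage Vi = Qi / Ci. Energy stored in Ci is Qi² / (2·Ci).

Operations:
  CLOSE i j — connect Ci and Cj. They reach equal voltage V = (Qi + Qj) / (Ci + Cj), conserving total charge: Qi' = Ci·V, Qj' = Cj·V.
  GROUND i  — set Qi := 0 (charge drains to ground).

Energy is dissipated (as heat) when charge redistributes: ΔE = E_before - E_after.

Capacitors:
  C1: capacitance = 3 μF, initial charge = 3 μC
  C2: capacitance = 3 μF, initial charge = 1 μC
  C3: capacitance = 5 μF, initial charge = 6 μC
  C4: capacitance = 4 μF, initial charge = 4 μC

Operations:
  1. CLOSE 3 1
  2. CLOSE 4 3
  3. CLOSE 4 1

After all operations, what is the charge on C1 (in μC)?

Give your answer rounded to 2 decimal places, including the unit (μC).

Initial: C1(3μF, Q=3μC, V=1.00V), C2(3μF, Q=1μC, V=0.33V), C3(5μF, Q=6μC, V=1.20V), C4(4μF, Q=4μC, V=1.00V)
Op 1: CLOSE 3-1: Q_total=9.00, C_total=8.00, V=1.12; Q3=5.62, Q1=3.38; dissipated=0.037
Op 2: CLOSE 4-3: Q_total=9.62, C_total=9.00, V=1.07; Q4=4.28, Q3=5.35; dissipated=0.017
Op 3: CLOSE 4-1: Q_total=7.65, C_total=7.00, V=1.09; Q4=4.37, Q1=3.28; dissipated=0.003
Final charges: Q1=3.28, Q2=1.00, Q3=5.35, Q4=4.37

Answer: 3.28 μC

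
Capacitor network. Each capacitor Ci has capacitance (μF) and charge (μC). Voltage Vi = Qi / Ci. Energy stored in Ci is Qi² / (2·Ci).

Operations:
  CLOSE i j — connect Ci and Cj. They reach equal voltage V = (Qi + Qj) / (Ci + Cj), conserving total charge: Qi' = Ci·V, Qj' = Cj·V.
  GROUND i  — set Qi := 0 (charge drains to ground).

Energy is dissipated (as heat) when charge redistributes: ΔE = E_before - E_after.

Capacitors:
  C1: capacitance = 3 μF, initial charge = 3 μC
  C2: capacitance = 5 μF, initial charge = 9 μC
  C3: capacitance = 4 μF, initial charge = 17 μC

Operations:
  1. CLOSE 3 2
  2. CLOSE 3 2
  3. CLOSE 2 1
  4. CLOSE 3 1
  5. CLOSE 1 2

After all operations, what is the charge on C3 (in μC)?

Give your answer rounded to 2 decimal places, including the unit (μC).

Initial: C1(3μF, Q=3μC, V=1.00V), C2(5μF, Q=9μC, V=1.80V), C3(4μF, Q=17μC, V=4.25V)
Op 1: CLOSE 3-2: Q_total=26.00, C_total=9.00, V=2.89; Q3=11.56, Q2=14.44; dissipated=6.669
Op 2: CLOSE 3-2: Q_total=26.00, C_total=9.00, V=2.89; Q3=11.56, Q2=14.44; dissipated=0.000
Op 3: CLOSE 2-1: Q_total=17.44, C_total=8.00, V=2.18; Q2=10.90, Q1=6.54; dissipated=3.345
Op 4: CLOSE 3-1: Q_total=18.10, C_total=7.00, V=2.59; Q3=10.34, Q1=7.76; dissipated=0.430
Op 5: CLOSE 1-2: Q_total=18.66, C_total=8.00, V=2.33; Q1=7.00, Q2=11.66; dissipated=0.154
Final charges: Q1=7.00, Q2=11.66, Q3=10.34

Answer: 10.34 μC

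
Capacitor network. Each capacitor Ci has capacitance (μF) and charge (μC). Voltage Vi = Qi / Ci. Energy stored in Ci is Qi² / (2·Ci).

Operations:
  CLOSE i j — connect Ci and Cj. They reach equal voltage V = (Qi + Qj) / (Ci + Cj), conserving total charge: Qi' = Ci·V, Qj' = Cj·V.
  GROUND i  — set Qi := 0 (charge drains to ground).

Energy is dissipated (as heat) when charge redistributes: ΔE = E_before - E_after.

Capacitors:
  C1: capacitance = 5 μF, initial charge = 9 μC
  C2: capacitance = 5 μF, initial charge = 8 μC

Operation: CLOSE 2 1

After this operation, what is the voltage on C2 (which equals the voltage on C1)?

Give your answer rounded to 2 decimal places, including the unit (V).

Initial: C1(5μF, Q=9μC, V=1.80V), C2(5μF, Q=8μC, V=1.60V)
Op 1: CLOSE 2-1: Q_total=17.00, C_total=10.00, V=1.70; Q2=8.50, Q1=8.50; dissipated=0.050

Answer: 1.70 V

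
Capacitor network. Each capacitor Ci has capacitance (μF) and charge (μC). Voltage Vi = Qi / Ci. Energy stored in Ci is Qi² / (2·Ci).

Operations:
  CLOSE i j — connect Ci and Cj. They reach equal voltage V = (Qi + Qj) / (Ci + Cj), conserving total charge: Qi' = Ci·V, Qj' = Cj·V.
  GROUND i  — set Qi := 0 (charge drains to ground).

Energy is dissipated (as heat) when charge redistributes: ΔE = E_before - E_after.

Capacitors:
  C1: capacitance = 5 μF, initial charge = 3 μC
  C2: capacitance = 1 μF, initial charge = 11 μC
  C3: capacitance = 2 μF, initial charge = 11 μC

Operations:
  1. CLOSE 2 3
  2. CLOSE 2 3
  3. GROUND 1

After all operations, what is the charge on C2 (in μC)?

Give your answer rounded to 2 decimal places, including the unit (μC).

Initial: C1(5μF, Q=3μC, V=0.60V), C2(1μF, Q=11μC, V=11.00V), C3(2μF, Q=11μC, V=5.50V)
Op 1: CLOSE 2-3: Q_total=22.00, C_total=3.00, V=7.33; Q2=7.33, Q3=14.67; dissipated=10.083
Op 2: CLOSE 2-3: Q_total=22.00, C_total=3.00, V=7.33; Q2=7.33, Q3=14.67; dissipated=0.000
Op 3: GROUND 1: Q1=0; energy lost=0.900
Final charges: Q1=0.00, Q2=7.33, Q3=14.67

Answer: 7.33 μC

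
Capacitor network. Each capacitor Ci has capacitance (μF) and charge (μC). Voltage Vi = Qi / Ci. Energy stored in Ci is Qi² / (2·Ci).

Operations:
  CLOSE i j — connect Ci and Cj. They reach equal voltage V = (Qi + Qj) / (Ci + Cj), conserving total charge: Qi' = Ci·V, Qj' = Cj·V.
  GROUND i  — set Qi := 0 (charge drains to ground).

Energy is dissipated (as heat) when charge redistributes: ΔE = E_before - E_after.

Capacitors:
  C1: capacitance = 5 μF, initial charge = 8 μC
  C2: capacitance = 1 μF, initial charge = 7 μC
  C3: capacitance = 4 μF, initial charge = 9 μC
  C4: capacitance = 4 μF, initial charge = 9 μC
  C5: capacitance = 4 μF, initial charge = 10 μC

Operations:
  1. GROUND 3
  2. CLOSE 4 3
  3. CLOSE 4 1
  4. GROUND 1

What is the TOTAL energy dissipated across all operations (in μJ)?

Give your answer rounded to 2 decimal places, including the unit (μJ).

Initial: C1(5μF, Q=8μC, V=1.60V), C2(1μF, Q=7μC, V=7.00V), C3(4μF, Q=9μC, V=2.25V), C4(4μF, Q=9μC, V=2.25V), C5(4μF, Q=10μC, V=2.50V)
Op 1: GROUND 3: Q3=0; energy lost=10.125
Op 2: CLOSE 4-3: Q_total=9.00, C_total=8.00, V=1.12; Q4=4.50, Q3=4.50; dissipated=5.062
Op 3: CLOSE 4-1: Q_total=12.50, C_total=9.00, V=1.39; Q4=5.56, Q1=6.94; dissipated=0.251
Op 4: GROUND 1: Q1=0; energy lost=4.823
Total dissipated: 20.261 μJ

Answer: 20.26 μJ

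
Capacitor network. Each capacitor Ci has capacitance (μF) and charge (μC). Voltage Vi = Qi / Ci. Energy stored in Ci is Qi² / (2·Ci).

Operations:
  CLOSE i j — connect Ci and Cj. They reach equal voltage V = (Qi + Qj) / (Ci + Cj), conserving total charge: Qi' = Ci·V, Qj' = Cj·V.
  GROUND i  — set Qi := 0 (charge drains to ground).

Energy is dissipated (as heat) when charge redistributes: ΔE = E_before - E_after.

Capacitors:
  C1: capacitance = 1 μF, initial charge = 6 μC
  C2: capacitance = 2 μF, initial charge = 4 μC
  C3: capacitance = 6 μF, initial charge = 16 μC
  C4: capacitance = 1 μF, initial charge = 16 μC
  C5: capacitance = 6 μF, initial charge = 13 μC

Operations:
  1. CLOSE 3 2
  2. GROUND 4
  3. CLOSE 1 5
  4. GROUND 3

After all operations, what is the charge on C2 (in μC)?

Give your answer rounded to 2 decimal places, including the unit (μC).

Answer: 5.00 μC

Derivation:
Initial: C1(1μF, Q=6μC, V=6.00V), C2(2μF, Q=4μC, V=2.00V), C3(6μF, Q=16μC, V=2.67V), C4(1μF, Q=16μC, V=16.00V), C5(6μF, Q=13μC, V=2.17V)
Op 1: CLOSE 3-2: Q_total=20.00, C_total=8.00, V=2.50; Q3=15.00, Q2=5.00; dissipated=0.333
Op 2: GROUND 4: Q4=0; energy lost=128.000
Op 3: CLOSE 1-5: Q_total=19.00, C_total=7.00, V=2.71; Q1=2.71, Q5=16.29; dissipated=6.298
Op 4: GROUND 3: Q3=0; energy lost=18.750
Final charges: Q1=2.71, Q2=5.00, Q3=0.00, Q4=0.00, Q5=16.29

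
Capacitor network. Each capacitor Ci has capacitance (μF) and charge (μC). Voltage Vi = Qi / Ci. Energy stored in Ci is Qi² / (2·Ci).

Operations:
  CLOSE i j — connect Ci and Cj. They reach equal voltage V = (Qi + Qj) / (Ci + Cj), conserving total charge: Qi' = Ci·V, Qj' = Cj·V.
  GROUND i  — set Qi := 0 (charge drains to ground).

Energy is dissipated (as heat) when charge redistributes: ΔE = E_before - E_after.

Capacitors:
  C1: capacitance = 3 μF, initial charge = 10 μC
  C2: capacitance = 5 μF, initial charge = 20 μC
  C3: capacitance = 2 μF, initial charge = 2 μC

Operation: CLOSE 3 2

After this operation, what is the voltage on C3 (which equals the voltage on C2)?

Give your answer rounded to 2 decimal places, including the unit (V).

Answer: 3.14 V

Derivation:
Initial: C1(3μF, Q=10μC, V=3.33V), C2(5μF, Q=20μC, V=4.00V), C3(2μF, Q=2μC, V=1.00V)
Op 1: CLOSE 3-2: Q_total=22.00, C_total=7.00, V=3.14; Q3=6.29, Q2=15.71; dissipated=6.429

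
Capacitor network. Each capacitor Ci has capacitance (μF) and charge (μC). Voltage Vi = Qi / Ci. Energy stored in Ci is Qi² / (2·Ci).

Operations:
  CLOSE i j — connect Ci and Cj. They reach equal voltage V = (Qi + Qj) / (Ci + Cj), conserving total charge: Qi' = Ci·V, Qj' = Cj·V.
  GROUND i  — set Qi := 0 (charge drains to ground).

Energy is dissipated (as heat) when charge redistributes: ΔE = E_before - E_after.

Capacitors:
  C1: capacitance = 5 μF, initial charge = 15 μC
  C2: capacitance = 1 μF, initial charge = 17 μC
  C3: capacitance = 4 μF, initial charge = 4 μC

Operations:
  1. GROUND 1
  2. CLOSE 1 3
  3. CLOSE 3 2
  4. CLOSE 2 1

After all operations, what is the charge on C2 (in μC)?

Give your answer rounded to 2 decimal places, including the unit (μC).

Answer: 1.00 μC

Derivation:
Initial: C1(5μF, Q=15μC, V=3.00V), C2(1μF, Q=17μC, V=17.00V), C3(4μF, Q=4μC, V=1.00V)
Op 1: GROUND 1: Q1=0; energy lost=22.500
Op 2: CLOSE 1-3: Q_total=4.00, C_total=9.00, V=0.44; Q1=2.22, Q3=1.78; dissipated=1.111
Op 3: CLOSE 3-2: Q_total=18.78, C_total=5.00, V=3.76; Q3=15.02, Q2=3.76; dissipated=109.635
Op 4: CLOSE 2-1: Q_total=5.98, C_total=6.00, V=1.00; Q2=1.00, Q1=4.98; dissipated=4.568
Final charges: Q1=4.98, Q2=1.00, Q3=15.02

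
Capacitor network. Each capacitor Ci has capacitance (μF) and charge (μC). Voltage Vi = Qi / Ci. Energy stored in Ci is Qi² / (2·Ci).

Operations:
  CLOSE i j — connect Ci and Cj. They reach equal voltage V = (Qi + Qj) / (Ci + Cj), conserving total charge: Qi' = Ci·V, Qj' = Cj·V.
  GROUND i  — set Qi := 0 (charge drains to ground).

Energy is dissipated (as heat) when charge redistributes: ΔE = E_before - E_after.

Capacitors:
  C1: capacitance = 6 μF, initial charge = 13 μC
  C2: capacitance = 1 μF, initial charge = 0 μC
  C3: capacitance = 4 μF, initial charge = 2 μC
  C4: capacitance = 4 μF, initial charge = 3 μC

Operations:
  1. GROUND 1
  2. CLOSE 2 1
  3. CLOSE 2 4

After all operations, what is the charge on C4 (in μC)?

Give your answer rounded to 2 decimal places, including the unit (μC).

Initial: C1(6μF, Q=13μC, V=2.17V), C2(1μF, Q=0μC, V=0.00V), C3(4μF, Q=2μC, V=0.50V), C4(4μF, Q=3μC, V=0.75V)
Op 1: GROUND 1: Q1=0; energy lost=14.083
Op 2: CLOSE 2-1: Q_total=0.00, C_total=7.00, V=0.00; Q2=0.00, Q1=0.00; dissipated=0.000
Op 3: CLOSE 2-4: Q_total=3.00, C_total=5.00, V=0.60; Q2=0.60, Q4=2.40; dissipated=0.225
Final charges: Q1=0.00, Q2=0.60, Q3=2.00, Q4=2.40

Answer: 2.40 μC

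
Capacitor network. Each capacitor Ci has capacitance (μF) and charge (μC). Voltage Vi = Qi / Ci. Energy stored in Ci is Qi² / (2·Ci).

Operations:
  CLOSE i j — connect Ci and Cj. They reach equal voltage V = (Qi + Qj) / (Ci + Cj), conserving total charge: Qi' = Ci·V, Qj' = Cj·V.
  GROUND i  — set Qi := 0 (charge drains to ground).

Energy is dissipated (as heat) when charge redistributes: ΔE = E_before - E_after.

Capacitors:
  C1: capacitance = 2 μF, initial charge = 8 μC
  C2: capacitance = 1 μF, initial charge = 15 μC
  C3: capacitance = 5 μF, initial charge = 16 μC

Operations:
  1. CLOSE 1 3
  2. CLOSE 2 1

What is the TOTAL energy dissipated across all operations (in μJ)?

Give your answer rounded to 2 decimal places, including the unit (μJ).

Answer: 45.09 μJ

Derivation:
Initial: C1(2μF, Q=8μC, V=4.00V), C2(1μF, Q=15μC, V=15.00V), C3(5μF, Q=16μC, V=3.20V)
Op 1: CLOSE 1-3: Q_total=24.00, C_total=7.00, V=3.43; Q1=6.86, Q3=17.14; dissipated=0.457
Op 2: CLOSE 2-1: Q_total=21.86, C_total=3.00, V=7.29; Q2=7.29, Q1=14.57; dissipated=44.633
Total dissipated: 45.090 μJ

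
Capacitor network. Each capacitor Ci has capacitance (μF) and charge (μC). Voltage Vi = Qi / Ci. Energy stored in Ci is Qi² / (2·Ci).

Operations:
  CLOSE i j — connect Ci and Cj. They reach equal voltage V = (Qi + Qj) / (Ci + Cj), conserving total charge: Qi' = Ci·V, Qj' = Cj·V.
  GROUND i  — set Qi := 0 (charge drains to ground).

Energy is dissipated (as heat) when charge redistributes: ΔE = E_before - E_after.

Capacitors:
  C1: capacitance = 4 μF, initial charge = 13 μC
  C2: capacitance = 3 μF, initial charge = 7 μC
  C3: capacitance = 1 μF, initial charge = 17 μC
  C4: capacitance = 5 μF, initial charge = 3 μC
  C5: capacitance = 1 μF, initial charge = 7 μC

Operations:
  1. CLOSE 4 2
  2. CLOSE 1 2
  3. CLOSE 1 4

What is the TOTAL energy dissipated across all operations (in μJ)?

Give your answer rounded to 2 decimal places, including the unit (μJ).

Initial: C1(4μF, Q=13μC, V=3.25V), C2(3μF, Q=7μC, V=2.33V), C3(1μF, Q=17μC, V=17.00V), C4(5μF, Q=3μC, V=0.60V), C5(1μF, Q=7μC, V=7.00V)
Op 1: CLOSE 4-2: Q_total=10.00, C_total=8.00, V=1.25; Q4=6.25, Q2=3.75; dissipated=2.817
Op 2: CLOSE 1-2: Q_total=16.75, C_total=7.00, V=2.39; Q1=9.57, Q2=7.18; dissipated=3.429
Op 3: CLOSE 1-4: Q_total=15.82, C_total=9.00, V=1.76; Q1=7.03, Q4=8.79; dissipated=1.451
Total dissipated: 7.696 μJ

Answer: 7.70 μJ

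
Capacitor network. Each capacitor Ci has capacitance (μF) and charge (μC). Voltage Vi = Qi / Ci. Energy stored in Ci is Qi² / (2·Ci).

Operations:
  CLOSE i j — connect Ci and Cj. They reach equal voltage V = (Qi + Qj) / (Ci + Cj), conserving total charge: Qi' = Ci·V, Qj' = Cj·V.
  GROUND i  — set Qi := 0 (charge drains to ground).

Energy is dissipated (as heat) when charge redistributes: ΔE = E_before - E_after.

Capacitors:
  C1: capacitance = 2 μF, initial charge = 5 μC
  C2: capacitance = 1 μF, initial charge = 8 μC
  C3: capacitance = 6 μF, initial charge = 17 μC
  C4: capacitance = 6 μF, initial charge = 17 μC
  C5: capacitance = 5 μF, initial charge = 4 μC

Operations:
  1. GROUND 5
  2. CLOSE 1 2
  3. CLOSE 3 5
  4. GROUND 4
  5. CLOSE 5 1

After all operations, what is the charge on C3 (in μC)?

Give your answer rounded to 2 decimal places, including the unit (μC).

Initial: C1(2μF, Q=5μC, V=2.50V), C2(1μF, Q=8μC, V=8.00V), C3(6μF, Q=17μC, V=2.83V), C4(6μF, Q=17μC, V=2.83V), C5(5μF, Q=4μC, V=0.80V)
Op 1: GROUND 5: Q5=0; energy lost=1.600
Op 2: CLOSE 1-2: Q_total=13.00, C_total=3.00, V=4.33; Q1=8.67, Q2=4.33; dissipated=10.083
Op 3: CLOSE 3-5: Q_total=17.00, C_total=11.00, V=1.55; Q3=9.27, Q5=7.73; dissipated=10.947
Op 4: GROUND 4: Q4=0; energy lost=24.083
Op 5: CLOSE 5-1: Q_total=16.39, C_total=7.00, V=2.34; Q5=11.71, Q1=4.68; dissipated=5.552
Final charges: Q1=4.68, Q2=4.33, Q3=9.27, Q4=0.00, Q5=11.71

Answer: 9.27 μC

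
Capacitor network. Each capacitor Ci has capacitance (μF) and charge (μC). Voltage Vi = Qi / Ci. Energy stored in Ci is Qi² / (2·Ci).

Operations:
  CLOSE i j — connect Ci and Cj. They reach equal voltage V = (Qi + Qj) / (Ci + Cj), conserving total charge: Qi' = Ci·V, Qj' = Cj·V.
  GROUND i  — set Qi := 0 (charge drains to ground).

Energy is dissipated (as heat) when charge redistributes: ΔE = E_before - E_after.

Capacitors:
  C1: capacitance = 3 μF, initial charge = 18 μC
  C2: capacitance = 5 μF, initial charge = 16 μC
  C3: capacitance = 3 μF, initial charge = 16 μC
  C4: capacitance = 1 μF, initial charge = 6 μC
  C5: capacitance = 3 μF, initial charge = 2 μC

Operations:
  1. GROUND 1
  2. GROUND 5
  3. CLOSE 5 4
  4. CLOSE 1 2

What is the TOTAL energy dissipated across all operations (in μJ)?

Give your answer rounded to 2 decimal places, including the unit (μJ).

Initial: C1(3μF, Q=18μC, V=6.00V), C2(5μF, Q=16μC, V=3.20V), C3(3μF, Q=16μC, V=5.33V), C4(1μF, Q=6μC, V=6.00V), C5(3μF, Q=2μC, V=0.67V)
Op 1: GROUND 1: Q1=0; energy lost=54.000
Op 2: GROUND 5: Q5=0; energy lost=0.667
Op 3: CLOSE 5-4: Q_total=6.00, C_total=4.00, V=1.50; Q5=4.50, Q4=1.50; dissipated=13.500
Op 4: CLOSE 1-2: Q_total=16.00, C_total=8.00, V=2.00; Q1=6.00, Q2=10.00; dissipated=9.600
Total dissipated: 77.767 μJ

Answer: 77.77 μJ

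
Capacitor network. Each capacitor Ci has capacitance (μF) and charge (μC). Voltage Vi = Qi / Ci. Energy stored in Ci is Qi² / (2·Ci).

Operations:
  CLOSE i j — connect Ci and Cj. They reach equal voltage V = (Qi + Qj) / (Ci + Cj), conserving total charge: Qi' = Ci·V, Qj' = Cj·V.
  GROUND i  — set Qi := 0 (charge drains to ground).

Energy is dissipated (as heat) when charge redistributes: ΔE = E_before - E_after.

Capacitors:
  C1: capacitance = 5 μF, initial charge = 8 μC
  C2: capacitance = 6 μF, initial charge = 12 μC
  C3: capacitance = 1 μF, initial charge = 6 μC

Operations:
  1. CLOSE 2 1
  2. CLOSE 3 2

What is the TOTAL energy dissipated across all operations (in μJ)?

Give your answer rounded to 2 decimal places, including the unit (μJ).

Initial: C1(5μF, Q=8μC, V=1.60V), C2(6μF, Q=12μC, V=2.00V), C3(1μF, Q=6μC, V=6.00V)
Op 1: CLOSE 2-1: Q_total=20.00, C_total=11.00, V=1.82; Q2=10.91, Q1=9.09; dissipated=0.218
Op 2: CLOSE 3-2: Q_total=16.91, C_total=7.00, V=2.42; Q3=2.42, Q2=14.49; dissipated=7.495
Total dissipated: 7.713 μJ

Answer: 7.71 μJ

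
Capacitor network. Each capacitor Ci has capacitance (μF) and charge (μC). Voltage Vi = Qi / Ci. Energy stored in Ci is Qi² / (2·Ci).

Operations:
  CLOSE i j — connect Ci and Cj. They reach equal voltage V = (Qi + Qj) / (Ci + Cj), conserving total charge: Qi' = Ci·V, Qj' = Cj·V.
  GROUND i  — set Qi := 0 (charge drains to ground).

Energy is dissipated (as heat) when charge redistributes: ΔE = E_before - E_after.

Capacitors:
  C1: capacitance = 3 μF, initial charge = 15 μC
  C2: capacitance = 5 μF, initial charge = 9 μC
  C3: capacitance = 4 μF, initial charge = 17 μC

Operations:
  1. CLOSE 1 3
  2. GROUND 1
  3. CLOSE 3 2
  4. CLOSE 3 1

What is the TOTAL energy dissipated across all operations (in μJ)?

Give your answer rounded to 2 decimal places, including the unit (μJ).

Initial: C1(3μF, Q=15μC, V=5.00V), C2(5μF, Q=9μC, V=1.80V), C3(4μF, Q=17μC, V=4.25V)
Op 1: CLOSE 1-3: Q_total=32.00, C_total=7.00, V=4.57; Q1=13.71, Q3=18.29; dissipated=0.482
Op 2: GROUND 1: Q1=0; energy lost=31.347
Op 3: CLOSE 3-2: Q_total=27.29, C_total=9.00, V=3.03; Q3=12.13, Q2=15.16; dissipated=8.534
Op 4: CLOSE 3-1: Q_total=12.13, C_total=7.00, V=1.73; Q3=6.93, Q1=5.20; dissipated=7.878
Total dissipated: 48.242 μJ

Answer: 48.24 μJ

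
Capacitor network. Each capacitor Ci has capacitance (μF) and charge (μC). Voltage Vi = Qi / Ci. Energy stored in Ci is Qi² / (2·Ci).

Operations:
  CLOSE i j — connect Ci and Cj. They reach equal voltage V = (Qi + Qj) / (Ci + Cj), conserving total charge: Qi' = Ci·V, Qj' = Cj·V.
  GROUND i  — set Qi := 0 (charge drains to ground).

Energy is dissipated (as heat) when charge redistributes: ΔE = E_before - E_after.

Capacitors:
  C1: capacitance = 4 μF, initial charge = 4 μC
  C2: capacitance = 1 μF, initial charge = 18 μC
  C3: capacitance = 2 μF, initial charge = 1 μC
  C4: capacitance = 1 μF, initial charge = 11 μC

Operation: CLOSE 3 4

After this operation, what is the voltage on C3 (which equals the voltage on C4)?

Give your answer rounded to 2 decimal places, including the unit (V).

Answer: 4.00 V

Derivation:
Initial: C1(4μF, Q=4μC, V=1.00V), C2(1μF, Q=18μC, V=18.00V), C3(2μF, Q=1μC, V=0.50V), C4(1μF, Q=11μC, V=11.00V)
Op 1: CLOSE 3-4: Q_total=12.00, C_total=3.00, V=4.00; Q3=8.00, Q4=4.00; dissipated=36.750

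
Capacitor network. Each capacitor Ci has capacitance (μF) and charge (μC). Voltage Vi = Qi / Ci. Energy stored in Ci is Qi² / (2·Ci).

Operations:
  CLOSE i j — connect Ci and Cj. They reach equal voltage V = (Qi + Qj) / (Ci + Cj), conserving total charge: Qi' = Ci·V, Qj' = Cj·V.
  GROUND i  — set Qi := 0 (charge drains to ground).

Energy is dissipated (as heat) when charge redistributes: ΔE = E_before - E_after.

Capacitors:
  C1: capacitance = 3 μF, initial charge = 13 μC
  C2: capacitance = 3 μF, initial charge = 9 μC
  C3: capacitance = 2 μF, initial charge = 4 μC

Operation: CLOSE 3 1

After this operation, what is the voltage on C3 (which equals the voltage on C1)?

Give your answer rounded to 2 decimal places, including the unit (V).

Answer: 3.40 V

Derivation:
Initial: C1(3μF, Q=13μC, V=4.33V), C2(3μF, Q=9μC, V=3.00V), C3(2μF, Q=4μC, V=2.00V)
Op 1: CLOSE 3-1: Q_total=17.00, C_total=5.00, V=3.40; Q3=6.80, Q1=10.20; dissipated=3.267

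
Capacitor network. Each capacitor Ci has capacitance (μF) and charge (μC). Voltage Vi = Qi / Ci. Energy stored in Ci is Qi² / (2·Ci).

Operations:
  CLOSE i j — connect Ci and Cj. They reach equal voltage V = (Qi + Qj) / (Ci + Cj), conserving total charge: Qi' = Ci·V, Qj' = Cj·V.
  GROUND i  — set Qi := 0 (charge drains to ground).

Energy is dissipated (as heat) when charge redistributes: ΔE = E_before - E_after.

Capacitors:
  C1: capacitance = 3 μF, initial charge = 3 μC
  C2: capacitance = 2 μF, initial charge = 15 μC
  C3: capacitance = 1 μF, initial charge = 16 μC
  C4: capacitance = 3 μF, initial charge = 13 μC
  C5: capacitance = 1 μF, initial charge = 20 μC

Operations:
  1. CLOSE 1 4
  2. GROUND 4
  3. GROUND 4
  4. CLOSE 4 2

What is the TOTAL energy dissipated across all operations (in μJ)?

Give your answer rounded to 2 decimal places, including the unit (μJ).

Answer: 52.75 μJ

Derivation:
Initial: C1(3μF, Q=3μC, V=1.00V), C2(2μF, Q=15μC, V=7.50V), C3(1μF, Q=16μC, V=16.00V), C4(3μF, Q=13μC, V=4.33V), C5(1μF, Q=20μC, V=20.00V)
Op 1: CLOSE 1-4: Q_total=16.00, C_total=6.00, V=2.67; Q1=8.00, Q4=8.00; dissipated=8.333
Op 2: GROUND 4: Q4=0; energy lost=10.667
Op 3: GROUND 4: Q4=0; energy lost=0.000
Op 4: CLOSE 4-2: Q_total=15.00, C_total=5.00, V=3.00; Q4=9.00, Q2=6.00; dissipated=33.750
Total dissipated: 52.750 μJ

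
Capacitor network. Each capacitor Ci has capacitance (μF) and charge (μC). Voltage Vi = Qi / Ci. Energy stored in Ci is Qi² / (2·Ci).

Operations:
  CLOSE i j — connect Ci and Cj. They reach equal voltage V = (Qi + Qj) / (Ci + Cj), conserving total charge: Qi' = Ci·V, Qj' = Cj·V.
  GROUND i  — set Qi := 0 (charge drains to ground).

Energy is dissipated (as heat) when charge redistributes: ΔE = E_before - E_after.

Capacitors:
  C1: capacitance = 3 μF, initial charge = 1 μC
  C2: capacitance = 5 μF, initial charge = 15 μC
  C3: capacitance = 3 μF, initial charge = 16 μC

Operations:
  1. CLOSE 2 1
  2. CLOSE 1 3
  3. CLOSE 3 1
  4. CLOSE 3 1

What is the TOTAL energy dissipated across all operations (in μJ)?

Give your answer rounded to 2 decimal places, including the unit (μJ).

Answer: 15.00 μJ

Derivation:
Initial: C1(3μF, Q=1μC, V=0.33V), C2(5μF, Q=15μC, V=3.00V), C3(3μF, Q=16μC, V=5.33V)
Op 1: CLOSE 2-1: Q_total=16.00, C_total=8.00, V=2.00; Q2=10.00, Q1=6.00; dissipated=6.667
Op 2: CLOSE 1-3: Q_total=22.00, C_total=6.00, V=3.67; Q1=11.00, Q3=11.00; dissipated=8.333
Op 3: CLOSE 3-1: Q_total=22.00, C_total=6.00, V=3.67; Q3=11.00, Q1=11.00; dissipated=0.000
Op 4: CLOSE 3-1: Q_total=22.00, C_total=6.00, V=3.67; Q3=11.00, Q1=11.00; dissipated=0.000
Total dissipated: 15.000 μJ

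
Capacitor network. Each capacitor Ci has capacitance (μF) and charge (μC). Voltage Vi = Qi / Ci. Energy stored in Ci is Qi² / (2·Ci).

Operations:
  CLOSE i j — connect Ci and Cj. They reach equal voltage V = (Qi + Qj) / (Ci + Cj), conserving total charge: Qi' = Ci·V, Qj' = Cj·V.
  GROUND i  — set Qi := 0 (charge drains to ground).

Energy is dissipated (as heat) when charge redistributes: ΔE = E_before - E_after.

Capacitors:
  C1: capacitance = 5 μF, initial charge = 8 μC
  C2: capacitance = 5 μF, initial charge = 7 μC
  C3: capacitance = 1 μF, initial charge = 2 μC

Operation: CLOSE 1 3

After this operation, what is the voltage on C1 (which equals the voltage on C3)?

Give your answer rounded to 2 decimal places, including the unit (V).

Answer: 1.67 V

Derivation:
Initial: C1(5μF, Q=8μC, V=1.60V), C2(5μF, Q=7μC, V=1.40V), C3(1μF, Q=2μC, V=2.00V)
Op 1: CLOSE 1-3: Q_total=10.00, C_total=6.00, V=1.67; Q1=8.33, Q3=1.67; dissipated=0.067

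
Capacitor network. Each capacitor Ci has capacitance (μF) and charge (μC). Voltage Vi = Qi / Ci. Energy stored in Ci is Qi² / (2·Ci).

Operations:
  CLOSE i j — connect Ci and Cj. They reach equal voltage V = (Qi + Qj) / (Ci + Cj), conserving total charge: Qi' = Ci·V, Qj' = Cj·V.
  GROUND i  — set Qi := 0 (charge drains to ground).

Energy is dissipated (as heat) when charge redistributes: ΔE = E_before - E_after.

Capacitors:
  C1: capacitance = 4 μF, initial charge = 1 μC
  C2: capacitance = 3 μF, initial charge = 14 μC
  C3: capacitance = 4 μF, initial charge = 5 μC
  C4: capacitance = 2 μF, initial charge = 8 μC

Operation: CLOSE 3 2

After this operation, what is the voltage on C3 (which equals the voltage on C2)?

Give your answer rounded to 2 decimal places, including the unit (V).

Initial: C1(4μF, Q=1μC, V=0.25V), C2(3μF, Q=14μC, V=4.67V), C3(4μF, Q=5μC, V=1.25V), C4(2μF, Q=8μC, V=4.00V)
Op 1: CLOSE 3-2: Q_total=19.00, C_total=7.00, V=2.71; Q3=10.86, Q2=8.14; dissipated=10.006

Answer: 2.71 V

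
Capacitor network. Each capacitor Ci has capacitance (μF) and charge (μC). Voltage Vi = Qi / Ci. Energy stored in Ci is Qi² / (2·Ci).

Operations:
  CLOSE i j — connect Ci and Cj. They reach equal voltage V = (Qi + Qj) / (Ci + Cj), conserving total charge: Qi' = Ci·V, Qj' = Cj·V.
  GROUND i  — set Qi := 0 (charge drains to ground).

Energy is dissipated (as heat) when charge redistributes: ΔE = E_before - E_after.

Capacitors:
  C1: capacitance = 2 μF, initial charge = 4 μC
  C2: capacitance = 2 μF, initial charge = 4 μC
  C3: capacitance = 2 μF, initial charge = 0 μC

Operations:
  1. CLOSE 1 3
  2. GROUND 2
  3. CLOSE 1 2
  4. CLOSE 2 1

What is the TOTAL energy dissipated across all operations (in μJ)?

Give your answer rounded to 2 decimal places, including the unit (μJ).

Answer: 6.50 μJ

Derivation:
Initial: C1(2μF, Q=4μC, V=2.00V), C2(2μF, Q=4μC, V=2.00V), C3(2μF, Q=0μC, V=0.00V)
Op 1: CLOSE 1-3: Q_total=4.00, C_total=4.00, V=1.00; Q1=2.00, Q3=2.00; dissipated=2.000
Op 2: GROUND 2: Q2=0; energy lost=4.000
Op 3: CLOSE 1-2: Q_total=2.00, C_total=4.00, V=0.50; Q1=1.00, Q2=1.00; dissipated=0.500
Op 4: CLOSE 2-1: Q_total=2.00, C_total=4.00, V=0.50; Q2=1.00, Q1=1.00; dissipated=0.000
Total dissipated: 6.500 μJ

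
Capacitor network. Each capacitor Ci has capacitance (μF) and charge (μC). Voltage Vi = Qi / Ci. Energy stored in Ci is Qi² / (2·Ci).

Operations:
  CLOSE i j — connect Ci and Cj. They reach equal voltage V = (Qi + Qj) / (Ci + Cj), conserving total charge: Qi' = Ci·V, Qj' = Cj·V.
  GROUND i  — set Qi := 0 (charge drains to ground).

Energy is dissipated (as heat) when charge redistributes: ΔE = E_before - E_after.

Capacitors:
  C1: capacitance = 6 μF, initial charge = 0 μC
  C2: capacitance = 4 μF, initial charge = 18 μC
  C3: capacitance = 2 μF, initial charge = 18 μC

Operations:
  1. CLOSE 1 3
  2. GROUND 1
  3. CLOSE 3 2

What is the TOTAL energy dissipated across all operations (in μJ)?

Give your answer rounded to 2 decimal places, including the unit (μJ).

Initial: C1(6μF, Q=0μC, V=0.00V), C2(4μF, Q=18μC, V=4.50V), C3(2μF, Q=18μC, V=9.00V)
Op 1: CLOSE 1-3: Q_total=18.00, C_total=8.00, V=2.25; Q1=13.50, Q3=4.50; dissipated=60.750
Op 2: GROUND 1: Q1=0; energy lost=15.188
Op 3: CLOSE 3-2: Q_total=22.50, C_total=6.00, V=3.75; Q3=7.50, Q2=15.00; dissipated=3.375
Total dissipated: 79.312 μJ

Answer: 79.31 μJ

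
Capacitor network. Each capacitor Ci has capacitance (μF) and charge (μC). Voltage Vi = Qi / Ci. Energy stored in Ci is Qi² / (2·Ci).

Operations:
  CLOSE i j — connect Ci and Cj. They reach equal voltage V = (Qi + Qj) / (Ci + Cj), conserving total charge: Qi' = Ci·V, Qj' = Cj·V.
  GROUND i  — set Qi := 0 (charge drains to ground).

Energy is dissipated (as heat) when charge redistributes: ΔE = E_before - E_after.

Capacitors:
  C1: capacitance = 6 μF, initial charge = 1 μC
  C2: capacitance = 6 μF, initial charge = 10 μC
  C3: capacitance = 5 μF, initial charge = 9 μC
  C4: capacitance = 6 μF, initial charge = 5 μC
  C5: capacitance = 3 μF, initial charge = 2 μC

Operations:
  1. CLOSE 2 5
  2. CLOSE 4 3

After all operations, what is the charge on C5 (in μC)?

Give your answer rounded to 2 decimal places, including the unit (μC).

Initial: C1(6μF, Q=1μC, V=0.17V), C2(6μF, Q=10μC, V=1.67V), C3(5μF, Q=9μC, V=1.80V), C4(6μF, Q=5μC, V=0.83V), C5(3μF, Q=2μC, V=0.67V)
Op 1: CLOSE 2-5: Q_total=12.00, C_total=9.00, V=1.33; Q2=8.00, Q5=4.00; dissipated=1.000
Op 2: CLOSE 4-3: Q_total=14.00, C_total=11.00, V=1.27; Q4=7.64, Q3=6.36; dissipated=1.274
Final charges: Q1=1.00, Q2=8.00, Q3=6.36, Q4=7.64, Q5=4.00

Answer: 4.00 μC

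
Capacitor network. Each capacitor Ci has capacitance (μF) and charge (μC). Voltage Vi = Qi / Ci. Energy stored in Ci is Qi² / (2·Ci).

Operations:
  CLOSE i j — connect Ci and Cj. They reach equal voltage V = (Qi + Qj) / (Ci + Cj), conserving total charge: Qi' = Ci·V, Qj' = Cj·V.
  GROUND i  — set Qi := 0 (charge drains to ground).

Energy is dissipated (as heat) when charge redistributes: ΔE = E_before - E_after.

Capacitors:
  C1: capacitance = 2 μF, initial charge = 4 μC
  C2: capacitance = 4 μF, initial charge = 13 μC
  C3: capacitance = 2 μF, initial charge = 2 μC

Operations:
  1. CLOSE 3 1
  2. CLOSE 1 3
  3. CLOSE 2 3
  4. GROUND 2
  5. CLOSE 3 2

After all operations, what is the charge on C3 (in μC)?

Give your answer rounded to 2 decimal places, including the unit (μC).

Initial: C1(2μF, Q=4μC, V=2.00V), C2(4μF, Q=13μC, V=3.25V), C3(2μF, Q=2μC, V=1.00V)
Op 1: CLOSE 3-1: Q_total=6.00, C_total=4.00, V=1.50; Q3=3.00, Q1=3.00; dissipated=0.500
Op 2: CLOSE 1-3: Q_total=6.00, C_total=4.00, V=1.50; Q1=3.00, Q3=3.00; dissipated=0.000
Op 3: CLOSE 2-3: Q_total=16.00, C_total=6.00, V=2.67; Q2=10.67, Q3=5.33; dissipated=2.042
Op 4: GROUND 2: Q2=0; energy lost=14.222
Op 5: CLOSE 3-2: Q_total=5.33, C_total=6.00, V=0.89; Q3=1.78, Q2=3.56; dissipated=4.741
Final charges: Q1=3.00, Q2=3.56, Q3=1.78

Answer: 1.78 μC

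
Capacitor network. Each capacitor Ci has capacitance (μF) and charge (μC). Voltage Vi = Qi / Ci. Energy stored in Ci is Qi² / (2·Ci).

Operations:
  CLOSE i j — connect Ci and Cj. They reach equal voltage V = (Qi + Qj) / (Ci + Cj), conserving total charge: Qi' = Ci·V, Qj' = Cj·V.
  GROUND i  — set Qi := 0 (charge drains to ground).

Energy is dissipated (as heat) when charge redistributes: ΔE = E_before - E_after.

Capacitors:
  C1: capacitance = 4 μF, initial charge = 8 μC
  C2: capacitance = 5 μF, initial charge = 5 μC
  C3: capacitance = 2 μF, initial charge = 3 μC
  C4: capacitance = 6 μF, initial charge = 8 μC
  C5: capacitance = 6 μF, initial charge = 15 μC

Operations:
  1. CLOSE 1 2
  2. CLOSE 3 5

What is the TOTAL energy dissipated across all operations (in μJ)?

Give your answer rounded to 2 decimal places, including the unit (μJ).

Answer: 1.86 μJ

Derivation:
Initial: C1(4μF, Q=8μC, V=2.00V), C2(5μF, Q=5μC, V=1.00V), C3(2μF, Q=3μC, V=1.50V), C4(6μF, Q=8μC, V=1.33V), C5(6μF, Q=15μC, V=2.50V)
Op 1: CLOSE 1-2: Q_total=13.00, C_total=9.00, V=1.44; Q1=5.78, Q2=7.22; dissipated=1.111
Op 2: CLOSE 3-5: Q_total=18.00, C_total=8.00, V=2.25; Q3=4.50, Q5=13.50; dissipated=0.750
Total dissipated: 1.861 μJ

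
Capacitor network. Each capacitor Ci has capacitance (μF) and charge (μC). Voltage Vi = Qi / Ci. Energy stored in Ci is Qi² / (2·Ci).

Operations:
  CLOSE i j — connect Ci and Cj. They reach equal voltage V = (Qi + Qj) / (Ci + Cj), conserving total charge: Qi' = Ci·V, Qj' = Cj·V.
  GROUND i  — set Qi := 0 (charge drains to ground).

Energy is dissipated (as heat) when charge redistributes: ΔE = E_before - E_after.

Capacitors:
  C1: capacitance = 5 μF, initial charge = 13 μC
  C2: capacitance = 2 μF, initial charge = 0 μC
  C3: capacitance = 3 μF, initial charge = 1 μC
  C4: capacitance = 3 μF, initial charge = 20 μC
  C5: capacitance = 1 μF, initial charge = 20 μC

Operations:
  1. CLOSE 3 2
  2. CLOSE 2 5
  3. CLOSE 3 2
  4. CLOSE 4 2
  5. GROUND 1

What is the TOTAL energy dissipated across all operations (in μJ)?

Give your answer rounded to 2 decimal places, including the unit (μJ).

Initial: C1(5μF, Q=13μC, V=2.60V), C2(2μF, Q=0μC, V=0.00V), C3(3μF, Q=1μC, V=0.33V), C4(3μF, Q=20μC, V=6.67V), C5(1μF, Q=20μC, V=20.00V)
Op 1: CLOSE 3-2: Q_total=1.00, C_total=5.00, V=0.20; Q3=0.60, Q2=0.40; dissipated=0.067
Op 2: CLOSE 2-5: Q_total=20.40, C_total=3.00, V=6.80; Q2=13.60, Q5=6.80; dissipated=130.680
Op 3: CLOSE 3-2: Q_total=14.20, C_total=5.00, V=2.84; Q3=8.52, Q2=5.68; dissipated=26.136
Op 4: CLOSE 4-2: Q_total=25.68, C_total=5.00, V=5.14; Q4=15.41, Q2=10.27; dissipated=8.786
Op 5: GROUND 1: Q1=0; energy lost=16.900
Total dissipated: 182.569 μJ

Answer: 182.57 μJ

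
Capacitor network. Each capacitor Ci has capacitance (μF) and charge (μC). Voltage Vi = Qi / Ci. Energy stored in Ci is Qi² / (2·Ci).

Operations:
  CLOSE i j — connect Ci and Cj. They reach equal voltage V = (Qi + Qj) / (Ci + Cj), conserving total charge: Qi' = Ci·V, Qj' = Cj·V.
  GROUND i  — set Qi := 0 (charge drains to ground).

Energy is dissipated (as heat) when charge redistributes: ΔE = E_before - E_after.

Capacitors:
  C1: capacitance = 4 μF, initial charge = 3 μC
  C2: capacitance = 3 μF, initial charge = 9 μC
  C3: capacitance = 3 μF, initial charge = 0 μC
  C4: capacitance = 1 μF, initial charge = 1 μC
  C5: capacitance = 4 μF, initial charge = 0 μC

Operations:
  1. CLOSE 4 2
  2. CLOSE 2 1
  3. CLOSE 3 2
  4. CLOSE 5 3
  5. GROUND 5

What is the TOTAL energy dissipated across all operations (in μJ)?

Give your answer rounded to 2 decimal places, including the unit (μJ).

Initial: C1(4μF, Q=3μC, V=0.75V), C2(3μF, Q=9μC, V=3.00V), C3(3μF, Q=0μC, V=0.00V), C4(1μF, Q=1μC, V=1.00V), C5(4μF, Q=0μC, V=0.00V)
Op 1: CLOSE 4-2: Q_total=10.00, C_total=4.00, V=2.50; Q4=2.50, Q2=7.50; dissipated=1.500
Op 2: CLOSE 2-1: Q_total=10.50, C_total=7.00, V=1.50; Q2=4.50, Q1=6.00; dissipated=2.625
Op 3: CLOSE 3-2: Q_total=4.50, C_total=6.00, V=0.75; Q3=2.25, Q2=2.25; dissipated=1.688
Op 4: CLOSE 5-3: Q_total=2.25, C_total=7.00, V=0.32; Q5=1.29, Q3=0.96; dissipated=0.482
Op 5: GROUND 5: Q5=0; energy lost=0.207
Total dissipated: 6.501 μJ

Answer: 6.50 μJ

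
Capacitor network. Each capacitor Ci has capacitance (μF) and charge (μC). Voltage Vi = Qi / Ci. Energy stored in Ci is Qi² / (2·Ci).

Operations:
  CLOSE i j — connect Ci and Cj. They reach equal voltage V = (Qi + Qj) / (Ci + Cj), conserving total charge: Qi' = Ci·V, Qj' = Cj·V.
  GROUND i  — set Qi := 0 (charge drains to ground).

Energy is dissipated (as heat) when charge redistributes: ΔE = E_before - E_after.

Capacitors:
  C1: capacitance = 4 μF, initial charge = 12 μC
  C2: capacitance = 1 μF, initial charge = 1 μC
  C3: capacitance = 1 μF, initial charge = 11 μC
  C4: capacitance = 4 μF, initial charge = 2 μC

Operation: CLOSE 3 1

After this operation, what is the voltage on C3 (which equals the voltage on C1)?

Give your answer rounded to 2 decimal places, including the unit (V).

Answer: 4.60 V

Derivation:
Initial: C1(4μF, Q=12μC, V=3.00V), C2(1μF, Q=1μC, V=1.00V), C3(1μF, Q=11μC, V=11.00V), C4(4μF, Q=2μC, V=0.50V)
Op 1: CLOSE 3-1: Q_total=23.00, C_total=5.00, V=4.60; Q3=4.60, Q1=18.40; dissipated=25.600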